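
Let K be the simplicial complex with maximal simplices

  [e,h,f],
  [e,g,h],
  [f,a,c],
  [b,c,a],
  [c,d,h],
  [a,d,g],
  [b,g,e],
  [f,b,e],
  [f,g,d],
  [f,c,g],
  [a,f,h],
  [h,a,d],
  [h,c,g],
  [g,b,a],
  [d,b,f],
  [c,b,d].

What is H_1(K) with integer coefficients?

K has 8 vertices, 24 edges, 16 triangles.
rank ∂_1 = 7, rank ∂_2 = 15 ⇒ b_1 = 24 − 7 − 15 = 2; all invariant factors of ∂_2 are 1 so no torsion. So H_1 = Z^2.

H_1 ≅ Z^2.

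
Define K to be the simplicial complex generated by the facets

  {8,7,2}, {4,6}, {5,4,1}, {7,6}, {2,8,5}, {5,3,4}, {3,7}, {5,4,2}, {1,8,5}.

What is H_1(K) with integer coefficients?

H_1 ≅ Z^2.

We work with the vertex ordering 1 < 2 < 3 < 4 < 5 < 6 < 7 < 8. The simplices of K, each written with vertices in increasing order, are:

  0-simplices (8): [1], [2], [3], [4], [5], [6], [7], [8]
  1-simplices (15): [1,4], [1,5], [1,8], [2,4], [2,5], [2,7], [2,8], [3,4], [3,5], [3,7], [4,5], [4,6], [5,8], [6,7], [7,8]
  2-simplices (6): [1,4,5], [1,5,8], [2,4,5], [2,5,8], [2,7,8], [3,4,5]

Hence C_0 ≅ Z^8, C_1 ≅ Z^15, C_2 ≅ Z^6.

Boundary ∂_1: C_1 → C_0 maps an edge to its endpoints' difference, ∂[p,q] = q − p.
This gives a 8×15 integer matrix of rank 7; reducing to Smith normal form yields diagonal entries (1,1,1,1,1,1,1).

∂_2: C_2 → C_1 sends each 2-simplex [p,q,r] to [q,r] − [p,r] + [p,q]. For instance
  ∂[2,7,8] = [7,8] − [2,8] + [2,7],
  ∂[2,4,5] = [4,5] − [2,5] + [2,4].
The resulting 15×6 matrix has rank 6, and its Smith normal form has invariant factors (1,1,1,1,1,1).

Reading off H_k = ker ∂_k / im ∂_{k+1}:

  H_1: rank ker ∂_1 − rank ∂_2 = (15 − 7) − 6 = 2, and the invariant factors of ∂_2 are all 1, so H_1 ≅ Z^2.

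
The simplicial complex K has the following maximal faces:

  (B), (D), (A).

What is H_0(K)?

Order the vertices as A < B < D. Listing each simplex with vertices in this order, K has dimension 0 with simplices:

  0-simplices (3): A, B, D

Hence C_0 ≅ Z^3.

Computing H_k = (kernel of ∂_k) / (image of ∂_{k+1}):

  H_0: rank C_0 − rank ∂_1 = 3 − 0 = 3, and there is no ∂_1, so H_0 ≅ Z^3.

H_0 = Z^3.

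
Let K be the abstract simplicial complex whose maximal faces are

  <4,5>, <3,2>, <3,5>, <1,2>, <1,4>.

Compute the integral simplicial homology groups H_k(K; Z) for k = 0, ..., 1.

H_0 = Z,  H_1 = Z.

Take the total order 1 < 2 < 3 < 4 < 5 on the vertex set. Then K (dimension 1) consists of the simplices:

  0-simplices (5): [1], [2], [3], [4], [5]
  1-simplices (5): [1,2], [1,4], [2,3], [3,5], [4,5]

Hence C_0 ≅ Z^5, C_1 ≅ Z^5.

Boundary ∂_1: C_1 → C_0 sends each edge [p,q] (with p < q) to q − p.
As a 5×5 matrix over Z this has rank 4, with invariant factors (1,1,1,1).

Computing H_k = (kernel of ∂_k) / (image of ∂_{k+1}):

  H_0: rank C_0 − rank ∂_1 = 5 − 4 = 1, and the invariant factors of ∂_1 are all 1, so H_0 ≅ Z.
  H_1: rank ker ∂_1 − rank ∂_2 = (5 − 4) − 0 = 1, and there is no ∂_2, so H_1 ≅ Z.

(K is a triangulation of the circle S^1.)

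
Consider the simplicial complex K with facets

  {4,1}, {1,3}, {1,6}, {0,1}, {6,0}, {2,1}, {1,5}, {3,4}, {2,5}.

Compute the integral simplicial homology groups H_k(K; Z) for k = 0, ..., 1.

H_0 ≅ Z,  H_1 ≅ Z^3.

Fix the vertex order 0 < 1 < 2 < 3 < 4 < 5 < 6 and write every simplex with vertices in increasing order. Then dim K = 1 and the simplices of K are:

  0-simplices (7): [0], [1], [2], [3], [4], [5], [6]
  1-simplices (9): [0,1], [0,6], [1,2], [1,3], [1,4], [1,5], [1,6], [2,5], [3,4]

giving chain groups C_0 ≅ Z^7, C_1 ≅ Z^9.

Boundary ∂_1: C_1 → C_0 maps an edge to its endpoints' difference, ∂[p,q] = q − p.
This gives a 7×9 integer matrix of rank 6; reducing to Smith normal form yields diagonal entries (1,1,1,1,1,1).

From H_k ≅ ker(∂_k) / im(∂_{k+1}) we obtain:

  H_0: rank C_0 − rank ∂_1 = 7 − 6 = 1, and the invariant factors of ∂_1 are all 1, so H_0 ≅ Z.
  H_1: rank ker ∂_1 − rank ∂_2 = (9 − 6) − 0 = 3, and there is no ∂_2, so H_1 ≅ Z^3.

As a check, the Euler characteristic is 7 − 9 = -2, which agrees with 1 − 3 = -2.
(K is a triangulation of a wedge of 3 circles.)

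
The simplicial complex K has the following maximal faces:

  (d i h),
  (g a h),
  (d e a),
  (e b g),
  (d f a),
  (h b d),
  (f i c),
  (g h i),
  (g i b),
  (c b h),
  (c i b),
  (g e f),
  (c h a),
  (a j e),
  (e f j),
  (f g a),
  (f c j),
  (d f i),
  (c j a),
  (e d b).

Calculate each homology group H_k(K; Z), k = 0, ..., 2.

Order the vertices as a < b < c < d < e < f < g < h < i < j. Listing each simplex with vertices in this order, K has dimension 2 with simplices:

  0-simplices (10): a, b, c, d, e, f, g, h, i, j
  1-simplices (30): ac, ad, ae, af, ag, ah, aj, bc, bd, be, bg, bh, bi, cf, ch, ci, cj, de, df, dh, di, ef, eg, ej, fg, fi, fj, gh, gi, hi
  2-simplices (20): ach, acj, ade, adf, aej, afg, agh, bch, bci, bde, bdh, beg, bgi, cfi, cfj, dfi, dhi, efg, efj, ghi

giving chain groups C_0 ≅ Z^10, C_1 ≅ Z^30, C_2 ≅ Z^20.

The boundary map ∂_1: C_1 → C_0 is given by ∂[p,q] = [q] − [p].
As a 10×30 matrix over Z this has rank 9, with invariant factors (1,1,1,1,1,1,1,1,1).

∂_2: C_2 → C_1 sends each 2-simplex [p,q,r] to [q,r] − [p,r] + [p,q]. For instance
  ∂afg = fg − ag + af,
  ∂ach = ch − ah + ac.
The 30×20 boundary matrix has rank 20 and Smith normal form diag(1,1,1,1,1,1,1,1,1,1,1,1,1,1,1,1,1,1,1,2).

From H_k ≅ ker(∂_k) / im(∂_{k+1}) we obtain:

  H_0: rank C_0 − rank ∂_1 = 10 − 9 = 1, and the invariant factors of ∂_1 are all 1, so H_0 ≅ Z.
  H_1: rank ker ∂_1 − rank ∂_2 = (30 − 9) − 20 = 1, and ∂_2 has invariant factor 2 > 1, so H_1 ≅ Z ⊕ Z/2.
  H_2: rank ker ∂_2 − rank ∂_3 = (20 − 20) − 0 = 0, and there is no ∂_3, so H_2 ≅ 0.

H_0 = Z,  H_1 = Z ⊕ Z/2,  H_2 = 0.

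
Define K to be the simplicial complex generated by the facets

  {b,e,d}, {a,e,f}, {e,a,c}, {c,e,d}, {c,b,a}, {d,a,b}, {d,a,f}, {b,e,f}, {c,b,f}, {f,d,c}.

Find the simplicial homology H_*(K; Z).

Fix the vertex order a < b < c < d < e < f and write every simplex with vertices in increasing order. Then dim K = 2 and the simplices of K are:

  0-simplices (6): a, b, c, d, e, f
  1-simplices (15): ab, ac, ad, ae, af, bc, bd, be, bf, cd, ce, cf, de, df, ef
  2-simplices (10): abc, abd, ace, adf, aef, bcf, bde, bef, cde, cdf

Hence C_0 ≅ Z^6, C_1 ≅ Z^15, C_2 ≅ Z^10.

Boundary ∂_1: C_1 → C_0 is given by ∂[p,q] = [q] − [p].
The resulting 6×15 matrix has rank 5, and its Smith normal form has invariant factors (1,1,1,1,1).

∂_2: C_2 → C_1 maps a triangle to the signed sum of its edges. For instance
  ∂aef = ef − af + ae,
  ∂adf = df − af + ad.
The 15×10 boundary matrix has rank 10 and Smith normal form diag(1,1,1,1,1,1,1,1,1,2).

From H_k ≅ ker(∂_k) / im(∂_{k+1}) we obtain:

  H_0: rank C_0 − rank ∂_1 = 6 − 5 = 1, and the invariant factors of ∂_1 are all 1, so H_0 ≅ Z.
  H_1: rank ker ∂_1 − rank ∂_2 = (15 − 5) − 10 = 0, and ∂_2 has invariant factor 2 > 1, so H_1 ≅ Z/2.
  H_2: rank ker ∂_2 − rank ∂_3 = (10 − 10) − 0 = 0, and there is no ∂_3, so H_2 ≅ 0.

H_0 = Z,  H_1 = Z/2,  H_2 = 0.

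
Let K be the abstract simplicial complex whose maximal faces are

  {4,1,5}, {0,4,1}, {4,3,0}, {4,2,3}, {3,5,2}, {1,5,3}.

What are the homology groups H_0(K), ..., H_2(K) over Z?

We work with the vertex ordering 0 < 1 < 2 < 3 < 4 < 5. The simplices of K, each written with vertices in increasing order, are:

  0-simplices (6): [0], [1], [2], [3], [4], [5]
  1-simplices (12): [0,1], [0,3], [0,4], [1,3], [1,4], [1,5], [2,3], [2,4], [2,5], [3,4], [3,5], [4,5]
  2-simplices (6): [0,1,4], [0,3,4], [1,3,5], [1,4,5], [2,3,4], [2,3,5]

so the chain groups are C_0 ≅ Z^6, C_1 ≅ Z^12, C_2 ≅ Z^6.

Boundary ∂_1: C_1 → C_0 maps an edge to its endpoints' difference, ∂[p,q] = q − p. For instance
  ∂[0,3] = [3] − [0].
The 6×12 boundary matrix has rank 5 and Smith normal form diag(1,1,1,1,1).

∂_2: C_2 → C_1 sends each 2-simplex [p,q,r] to [q,r] − [p,r] + [p,q]. For instance
  ∂[0,1,4] = [1,4] − [0,4] + [0,1],
  ∂[1,4,5] = [4,5] − [1,5] + [1,4].
As a 12×6 matrix over Z this has rank 6, with invariant factors (1,1,1,1,1,1).

Now H_k = ker ∂_k / im ∂_{k+1}, so:

  H_0: rank C_0 − rank ∂_1 = 6 − 5 = 1, and the invariant factors of ∂_1 are all 1, so H_0 = Z.
  H_1: rank ker ∂_1 − rank ∂_2 = (12 − 5) − 6 = 1, and the invariant factors of ∂_2 are all 1, so H_1 = Z.
  H_2: rank ker ∂_2 − rank ∂_3 = (6 − 6) − 0 = 0, and there is no ∂_3, so H_2 = 0.

H_0 = Z,  H_1 = Z,  H_2 = 0.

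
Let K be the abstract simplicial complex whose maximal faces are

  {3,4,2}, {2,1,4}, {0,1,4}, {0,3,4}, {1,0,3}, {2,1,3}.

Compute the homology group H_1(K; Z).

Take the total order 0 < 1 < 2 < 3 < 4 on the vertex set. Then K (dimension 2) consists of the simplices:

  0-simplices (5): [0], [1], [2], [3], [4]
  1-simplices (9): [0,1], [0,3], [0,4], [1,2], [1,3], [1,4], [2,3], [2,4], [3,4]
  2-simplices (6): [0,1,3], [0,1,4], [0,3,4], [1,2,3], [1,2,4], [2,3,4]

so the chain groups are C_0 ≅ Z^5, C_1 ≅ Z^9, C_2 ≅ Z^6.

Boundary ∂_1: C_1 → C_0 sends each edge [p,q] (with p < q) to q − p. For instance
  ∂[1,4] = [4] − [1].
The 5×9 boundary matrix has rank 4 and Smith normal form diag(1,1,1,1).

The boundary map ∂_2: C_2 → C_1 acts by ∂[p,q,r] = [q,r] − [p,r] + [p,q]. For instance
  ∂[1,2,4] = [2,4] − [1,4] + [1,2],
  ∂[0,1,3] = [1,3] − [0,3] + [0,1].
The 9×6 boundary matrix has rank 5 and Smith normal form diag(1,1,1,1,1).

Computing H_k = (kernel of ∂_k) / (image of ∂_{k+1}):

  H_1: rank ker ∂_1 − rank ∂_2 = (9 − 4) − 5 = 0, and the invariant factors of ∂_2 are all 1, so H_1 = 0.

H_1 = 0.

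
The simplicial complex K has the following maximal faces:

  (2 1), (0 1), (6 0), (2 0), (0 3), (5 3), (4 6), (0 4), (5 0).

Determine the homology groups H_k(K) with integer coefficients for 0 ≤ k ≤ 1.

H_0 = Z,  H_1 = Z^3.

Fix the vertex order 0 < 1 < 2 < 3 < 4 < 5 < 6 and write every simplex with vertices in increasing order. Then dim K = 1 and the simplices of K are:

  0-simplices (7): [0], [1], [2], [3], [4], [5], [6]
  1-simplices (9): [0,1], [0,2], [0,3], [0,4], [0,5], [0,6], [1,2], [3,5], [4,6]

Hence C_0 ≅ Z^7, C_1 ≅ Z^9.

∂_1: C_1 → C_0 maps an edge to its endpoints' difference, ∂[p,q] = q − p.
This gives a 7×9 integer matrix of rank 6; reducing to Smith normal form yields diagonal entries (1,1,1,1,1,1).

Reading off H_k = ker ∂_k / im ∂_{k+1}:

  H_0: rank C_0 − rank ∂_1 = 7 − 6 = 1, and the invariant factors of ∂_1 are all 1, so H_0 = Z.
  H_1: rank ker ∂_1 − rank ∂_2 = (9 − 6) − 0 = 3, and there is no ∂_2, so H_1 = Z^3.

(K is a triangulation of a wedge of 3 circles.)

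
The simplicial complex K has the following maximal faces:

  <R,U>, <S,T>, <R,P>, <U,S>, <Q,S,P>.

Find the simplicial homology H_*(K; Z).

Take the total order P < Q < R < S < T < U on the vertex set. Then K (dimension 2) consists of the simplices:

  0-simplices (6): P, Q, R, S, T, U
  1-simplices (7): PQ, PR, PS, QS, RU, ST, SU
  2-simplices (1): PQS

Hence C_0 ≅ Z^6, C_1 ≅ Z^7, C_2 ≅ Z^1.

∂_1: C_1 → C_0 maps an edge to its endpoints' difference, ∂[p,q] = q − p. For instance
  ∂PS = S − P.
The resulting 6×7 matrix has rank 5, and its Smith normal form has invariant factors (1,1,1,1,1).

The boundary map ∂_2: C_2 → C_1 maps a triangle to the signed sum of its edges. For instance
  ∂PQS = QS − PS + PQ.
This gives a 7×1 integer matrix of rank 1; reducing to Smith normal form yields diagonal entries (1).

Reading off H_k = ker ∂_k / im ∂_{k+1}:

  H_0: rank C_0 − rank ∂_1 = 6 − 5 = 1, and the invariant factors of ∂_1 are all 1, so H_0 ≅ Z.
  H_1: rank ker ∂_1 − rank ∂_2 = (7 − 5) − 1 = 1, and the invariant factors of ∂_2 are all 1, so H_1 ≅ Z.
  H_2: rank ker ∂_2 − rank ∂_3 = (1 − 1) − 0 = 0, and there is no ∂_3, so H_2 ≅ 0.

H_0 ≅ Z,  H_1 ≅ Z,  H_2 = 0.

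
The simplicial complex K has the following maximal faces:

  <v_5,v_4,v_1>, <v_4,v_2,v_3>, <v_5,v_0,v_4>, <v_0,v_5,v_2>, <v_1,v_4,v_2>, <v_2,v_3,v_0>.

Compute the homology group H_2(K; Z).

H_2 = 0.

Fix the vertex order v_0 < v_1 < v_2 < v_3 < v_4 < v_5 and write every simplex with vertices in increasing order. Then dim K = 2 and the simplices of K are:

  0-simplices (6): [v_0], [v_1], [v_2], [v_3], [v_4], [v_5]
  1-simplices (12): [v_0,v_2], [v_0,v_3], [v_0,v_4], [v_0,v_5], [v_1,v_2], [v_1,v_4], [v_1,v_5], [v_2,v_3], [v_2,v_4], [v_2,v_5], [v_3,v_4], [v_4,v_5]
  2-simplices (6): [v_0,v_2,v_3], [v_0,v_2,v_5], [v_0,v_4,v_5], [v_1,v_2,v_4], [v_1,v_4,v_5], [v_2,v_3,v_4]

giving chain groups C_0 ≅ Z^6, C_1 ≅ Z^12, C_2 ≅ Z^6.

Boundary ∂_1: C_1 → C_0 maps an edge to its endpoints' difference, ∂[p,q] = q − p.
The 6×12 boundary matrix has rank 5 and Smith normal form diag(1,1,1,1,1).

The boundary map ∂_2: C_2 → C_1 sends each 2-simplex [p,q,r] to [q,r] − [p,r] + [p,q]. For instance
  ∂[v_0,v_2,v_3] = [v_2,v_3] − [v_0,v_3] + [v_0,v_2],
  ∂[v_1,v_4,v_5] = [v_4,v_5] − [v_1,v_5] + [v_1,v_4].
The resulting 12×6 matrix has rank 6, and its Smith normal form has invariant factors (1,1,1,1,1,1).

From H_k ≅ ker(∂_k) / im(∂_{k+1}) we obtain:

  H_2: rank ker ∂_2 − rank ∂_3 = (6 − 6) − 0 = 0, and there is no ∂_3, so H_2 ≅ 0.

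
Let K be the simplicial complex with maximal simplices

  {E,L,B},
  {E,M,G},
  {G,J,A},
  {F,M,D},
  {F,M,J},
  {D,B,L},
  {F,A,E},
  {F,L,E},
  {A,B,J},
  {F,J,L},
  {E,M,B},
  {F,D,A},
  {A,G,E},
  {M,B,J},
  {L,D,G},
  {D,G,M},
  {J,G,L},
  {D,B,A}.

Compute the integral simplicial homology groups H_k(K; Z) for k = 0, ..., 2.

H_0 ≅ Z,  H_1 ≅ Z^2,  H_2 ≅ Z.

K has 9 vertices, 27 edges, 18 triangles.
rank ∂_0 = 0, rank ∂_1 = 8 ⇒ b_0 = 9 − 0 − 8 = 1; all invariant factors of ∂_1 are 1 so no torsion. So H_0 ≅ Z.
rank ∂_1 = 8, rank ∂_2 = 17 ⇒ b_1 = 27 − 8 − 17 = 2; all invariant factors of ∂_2 are 1 so no torsion. So H_1 ≅ Z^2.
rank ∂_2 = 17, rank ∂_3 = 0 ⇒ b_2 = 18 − 17 − 0 = 1. So H_2 ≅ Z.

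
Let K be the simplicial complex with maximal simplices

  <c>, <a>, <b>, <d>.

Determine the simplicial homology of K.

H_0 ≅ Z^4.

K has 4 vertices.
rank ∂_0 = 0, rank ∂_1 = 0 ⇒ b_0 = 4 − 0 − 0 = 4. So H_0 ≅ Z^4.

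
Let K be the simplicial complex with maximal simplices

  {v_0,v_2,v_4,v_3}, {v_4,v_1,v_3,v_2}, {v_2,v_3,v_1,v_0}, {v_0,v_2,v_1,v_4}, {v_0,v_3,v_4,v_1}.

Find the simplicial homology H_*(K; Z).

H_0 = Z,  H_1 = 0,  H_2 = 0,  H_3 = Z.

Order the vertices as v_0 < v_1 < v_2 < v_3 < v_4. Listing each simplex with vertices in this order, K has dimension 3 with simplices:

  0-simplices (5): [v_0], [v_1], [v_2], [v_3], [v_4]
  1-simplices (10): [v_0,v_1], [v_0,v_2], [v_0,v_3], [v_0,v_4], [v_1,v_2], [v_1,v_3], [v_1,v_4], [v_2,v_3], [v_2,v_4], [v_3,v_4]
  2-simplices (10): [v_0,v_1,v_2], [v_0,v_1,v_3], [v_0,v_1,v_4], [v_0,v_2,v_3], [v_0,v_2,v_4], [v_0,v_3,v_4], [v_1,v_2,v_3], [v_1,v_2,v_4], [v_1,v_3,v_4], [v_2,v_3,v_4]
  3-simplices (5): [v_0,v_1,v_2,v_3], [v_0,v_1,v_2,v_4], [v_0,v_1,v_3,v_4], [v_0,v_2,v_3,v_4], [v_1,v_2,v_3,v_4]

Hence C_0 ≅ Z^5, C_1 ≅ Z^10, C_2 ≅ Z^10, C_3 ≅ Z^5.

Boundary ∂_1: C_1 → C_0 maps an edge to its endpoints' difference, ∂[p,q] = q − p. For instance
  ∂[v_0,v_1] = [v_1] − [v_0].
The 5×10 boundary matrix has rank 4 and Smith normal form diag(1,1,1,1).

The boundary map ∂_2: C_2 → C_1 maps a triangle to the signed sum of its edges. For instance
  ∂[v_2,v_3,v_4] = [v_3,v_4] − [v_2,v_4] + [v_2,v_3],
  ∂[v_0,v_2,v_3] = [v_2,v_3] − [v_0,v_3] + [v_0,v_2].
This gives a 10×10 integer matrix of rank 6; reducing to Smith normal form yields diagonal entries (1,1,1,1,1,1).

Boundary ∂_3: C_3 → C_2 sends each 3-simplex σ to the alternating sum Σ_i (−1)^i (σ with its i-th vertex removed). For instance
  ∂[v_0,v_1,v_2,v_4] = [v_1,v_2,v_4] − [v_0,v_2,v_4] + [v_0,v_1,v_4] − [v_0,v_1,v_2],
  ∂[v_0,v_1,v_2,v_3] = [v_1,v_2,v_3] − [v_0,v_2,v_3] + [v_0,v_1,v_3] − [v_0,v_1,v_2].
This gives a 10×5 integer matrix of rank 4; reducing to Smith normal form yields diagonal entries (1,1,1,1).

Now H_k = ker ∂_k / im ∂_{k+1}, so:

  H_0: rank C_0 − rank ∂_1 = 5 − 4 = 1, and the invariant factors of ∂_1 are all 1, so H_0 = Z.
  H_1: rank ker ∂_1 − rank ∂_2 = (10 − 4) − 6 = 0, and the invariant factors of ∂_2 are all 1, so H_1 = 0.
  H_2: rank ker ∂_2 − rank ∂_3 = (10 − 6) − 4 = 0, and the invariant factors of ∂_3 are all 1, so H_2 = 0.
  H_3: rank ker ∂_3 − rank ∂_4 = (5 − 4) − 0 = 1, and there is no ∂_4, so H_3 = Z.

As a check, the Euler characteristic is 5 − 10 + 10 − 5 = 0, which agrees with 1 − 0 + 0 − 1 = 0.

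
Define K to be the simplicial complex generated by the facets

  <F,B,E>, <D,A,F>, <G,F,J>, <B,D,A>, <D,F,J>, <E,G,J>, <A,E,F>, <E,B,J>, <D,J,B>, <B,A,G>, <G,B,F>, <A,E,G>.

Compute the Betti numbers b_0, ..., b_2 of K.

Take the total order A < B < D < E < F < G < J on the vertex set. Then K (dimension 2) consists of the simplices:

  0-simplices (7): A, B, D, E, F, G, J
  1-simplices (18): AB, AD, AE, AF, AG, BD, BE, BF, BG, BJ, DF, DJ, EF, EG, EJ, FG, FJ, GJ
  2-simplices (12): ABD, ABG, ADF, AEF, AEG, BDJ, BEF, BEJ, BFG, DFJ, EGJ, FGJ

so the chain groups are C_0 ≅ Z^7, C_1 ≅ Z^18, C_2 ≅ Z^12.

The boundary map ∂_1: C_1 → C_0 sends each edge [p,q] (with p < q) to q − p.
The resulting 7×18 matrix has rank 6, and its Smith normal form has invariant factors (1,1,1,1,1,1).

∂_2: C_2 → C_1 acts by ∂[p,q,r] = [q,r] − [p,r] + [p,q]. For instance
  ∂BEJ = EJ − BJ + BE,
  ∂AEG = EG − AG + AE.
The 18×12 boundary matrix has rank 12 and Smith normal form diag(1,1,1,1,1,1,1,1,1,1,1,2).

Now H_k = ker ∂_k / im ∂_{k+1}, so:

  H_0: rank C_0 − rank ∂_1 = 7 − 6 = 1, and the invariant factors of ∂_1 are all 1, so H_0 = Z.
  H_1: rank ker ∂_1 − rank ∂_2 = (18 − 6) − 12 = 0, and ∂_2 has invariant factor 2 > 1, so H_1 = Z/2.
  H_2: rank ker ∂_2 − rank ∂_3 = (12 − 12) − 0 = 0, and there is no ∂_3, so H_2 = 0.

Hence the Betti numbers are b_0 = 1, b_1 = 0, b_2 = 0.

b_0 = 1, b_1 = 0, b_2 = 0.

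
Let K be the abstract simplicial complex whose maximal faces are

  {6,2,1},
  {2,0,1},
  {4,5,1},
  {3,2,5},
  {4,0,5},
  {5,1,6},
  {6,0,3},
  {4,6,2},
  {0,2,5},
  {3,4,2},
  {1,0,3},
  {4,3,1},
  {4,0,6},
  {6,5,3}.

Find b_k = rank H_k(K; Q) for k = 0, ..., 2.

Order the vertices as 0 < 1 < 2 < 3 < 4 < 5 < 6. Listing each simplex with vertices in this order, K has dimension 2 with simplices:

  0-simplices (7): [0], [1], [2], [3], [4], [5], [6]
  1-simplices (21): [0,1], [0,2], [0,3], [0,4], [0,5], [0,6], [1,2], [1,3], [1,4], [1,5], [1,6], [2,3], [2,4], [2,5], [2,6], [3,4], [3,5], [3,6], [4,5], [4,6], [5,6]
  2-simplices (14): [0,1,2], [0,1,3], [0,2,5], [0,3,6], [0,4,5], [0,4,6], [1,2,6], [1,3,4], [1,4,5], [1,5,6], [2,3,4], [2,3,5], [2,4,6], [3,5,6]

Hence C_0 ≅ Z^7, C_1 ≅ Z^21, C_2 ≅ Z^14.

Boundary ∂_1: C_1 → C_0 sends each edge [p,q] (with p < q) to q − p. For instance
  ∂[3,6] = [6] − [3].
As a 7×21 matrix over Z this has rank 6, with invariant factors (1,1,1,1,1,1).

Boundary ∂_2: C_2 → C_1 sends each 2-simplex [p,q,r] to [q,r] − [p,r] + [p,q]. For instance
  ∂[0,4,5] = [4,5] − [0,5] + [0,4],
  ∂[2,3,5] = [3,5] − [2,5] + [2,3].
This gives a 21×14 integer matrix of rank 13; reducing to Smith normal form yields diagonal entries (1,1,1,1,1,1,1,1,1,1,1,1,1).

From H_k ≅ ker(∂_k) / im(∂_{k+1}) we obtain:

  H_0: rank C_0 − rank ∂_1 = 7 − 6 = 1, and the invariant factors of ∂_1 are all 1, so H_0 ≅ Z.
  H_1: rank ker ∂_1 − rank ∂_2 = (21 − 6) − 13 = 2, and the invariant factors of ∂_2 are all 1, so H_1 ≅ Z^2.
  H_2: rank ker ∂_2 − rank ∂_3 = (14 − 13) − 0 = 1, and there is no ∂_3, so H_2 ≅ Z.

(K is a triangulation of the torus T^2.)

Hence the Betti numbers are b_0 = 1, b_1 = 2, b_2 = 1.

b_0 = 1, b_1 = 2, b_2 = 1.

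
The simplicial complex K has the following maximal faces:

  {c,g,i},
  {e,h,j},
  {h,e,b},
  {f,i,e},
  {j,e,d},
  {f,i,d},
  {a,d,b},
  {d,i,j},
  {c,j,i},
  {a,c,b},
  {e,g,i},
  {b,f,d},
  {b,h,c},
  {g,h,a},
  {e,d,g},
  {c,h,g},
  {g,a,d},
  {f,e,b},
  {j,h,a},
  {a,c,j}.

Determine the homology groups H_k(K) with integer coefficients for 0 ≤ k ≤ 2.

H_0 ≅ Z,  H_1 ≅ Z × Z/2,  H_2 = 0.

Take the total order a < b < c < d < e < f < g < h < i < j on the vertex set. Then K (dimension 2) consists of the simplices:

  0-simplices (10): a, b, c, d, e, f, g, h, i, j
  1-simplices (30): ab, ac, ad, ag, ah, aj, bc, bd, be, bf, bh, cg, ch, ci, cj, de, df, dg, di, dj, ef, eg, eh, ei, ej, fi, gh, gi, hj, ij
  2-simplices (20): abc, abd, acj, adg, agh, ahj, bch, bdf, bef, beh, cgh, cgi, cij, deg, dej, dfi, dij, efi, egi, ehj

giving chain groups C_0 ≅ Z^10, C_1 ≅ Z^30, C_2 ≅ Z^20.

The boundary map ∂_1: C_1 → C_0 maps an edge to its endpoints' difference, ∂[p,q] = q − p. For instance
  ∂be = e − b.
The resulting 10×30 matrix has rank 9, and its Smith normal form has invariant factors (1,1,1,1,1,1,1,1,1).

Boundary ∂_2: C_2 → C_1 acts by ∂[p,q,r] = [q,r] − [p,r] + [p,q]. For instance
  ∂cgi = gi − ci + cg,
  ∂bef = ef − bf + be.
The 30×20 boundary matrix has rank 20 and Smith normal form diag(1,1,1,1,1,1,1,1,1,1,1,1,1,1,1,1,1,1,1,2).

From H_k ≅ ker(∂_k) / im(∂_{k+1}) we obtain:

  H_0: rank C_0 − rank ∂_1 = 10 − 9 = 1, and the invariant factors of ∂_1 are all 1, so H_0 ≅ Z.
  H_1: rank ker ∂_1 − rank ∂_2 = (30 − 9) − 20 = 1, and ∂_2 has invariant factor 2 > 1, so H_1 ≅ Z × Z/2.
  H_2: rank ker ∂_2 − rank ∂_3 = (20 − 20) − 0 = 0, and there is no ∂_3, so H_2 ≅ 0.

As a check, the Euler characteristic is 10 − 30 + 20 = 0, which agrees with 1 − 1 + 0 = 0.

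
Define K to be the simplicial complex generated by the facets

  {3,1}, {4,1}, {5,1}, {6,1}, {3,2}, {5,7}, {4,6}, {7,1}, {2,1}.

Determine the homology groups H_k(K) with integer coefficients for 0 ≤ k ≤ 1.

H_0 ≅ Z,  H_1 ≅ Z^3.

Fix the vertex order 1 < 2 < 3 < 4 < 5 < 6 < 7 and write every simplex with vertices in increasing order. Then dim K = 1 and the simplices of K are:

  0-simplices (7): [1], [2], [3], [4], [5], [6], [7]
  1-simplices (9): [1,2], [1,3], [1,4], [1,5], [1,6], [1,7], [2,3], [4,6], [5,7]

giving chain groups C_0 ≅ Z^7, C_1 ≅ Z^9.

The boundary map ∂_1: C_1 → C_0 is given by ∂[p,q] = [q] − [p]. For instance
  ∂[4,6] = [6] − [4].
The 7×9 boundary matrix has rank 6 and Smith normal form diag(1,1,1,1,1,1).

From H_k ≅ ker(∂_k) / im(∂_{k+1}) we obtain:

  H_0: rank C_0 − rank ∂_1 = 7 − 6 = 1, and the invariant factors of ∂_1 are all 1, so H_0 = Z.
  H_1: rank ker ∂_1 − rank ∂_2 = (9 − 6) − 0 = 3, and there is no ∂_2, so H_1 = Z^3.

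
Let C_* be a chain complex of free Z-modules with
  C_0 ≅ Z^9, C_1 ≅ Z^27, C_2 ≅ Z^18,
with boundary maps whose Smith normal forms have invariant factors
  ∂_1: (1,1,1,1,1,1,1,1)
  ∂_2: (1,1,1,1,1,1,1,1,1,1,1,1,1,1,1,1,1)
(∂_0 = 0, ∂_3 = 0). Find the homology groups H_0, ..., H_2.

H_0 = Z,  H_1 = Z^2,  H_2 = Z.

H_0: b_0 = 9 − 0 − 8 = 1; torsion from ∂_1 factors > 1: none. So H_0 = Z.
H_1: b_1 = 27 − 8 − 17 = 2; torsion from ∂_2 factors > 1: none. So H_1 = Z^2.
H_2: b_2 = 18 − 17 − 0 = 1; torsion from ∂_3 factors > 1: none. So H_2 = Z.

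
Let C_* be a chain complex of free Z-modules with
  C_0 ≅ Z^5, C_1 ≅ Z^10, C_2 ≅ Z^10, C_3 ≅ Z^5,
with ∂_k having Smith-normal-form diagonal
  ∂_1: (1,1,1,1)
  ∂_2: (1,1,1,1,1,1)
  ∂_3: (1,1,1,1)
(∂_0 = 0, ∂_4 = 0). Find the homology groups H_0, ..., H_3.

H_0: b_0 = 5 − 0 − 4 = 1; torsion from ∂_1 factors > 1: none. So H_0 ≅ Z.
H_1: b_1 = 10 − 4 − 6 = 0; torsion from ∂_2 factors > 1: none. So H_1 ≅ 0.
H_2: b_2 = 10 − 6 − 4 = 0; torsion from ∂_3 factors > 1: none. So H_2 ≅ 0.
H_3: b_3 = 5 − 4 − 0 = 1; torsion from ∂_4 factors > 1: none. So H_3 ≅ Z.

H_0 ≅ Z,  H_1 = 0,  H_2 = 0,  H_3 ≅ Z.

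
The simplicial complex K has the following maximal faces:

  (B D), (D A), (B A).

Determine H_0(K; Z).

Take the total order A < B < D on the vertex set. Then K (dimension 1) consists of the simplices:

  0-simplices (3): A, B, D
  1-simplices (3): AB, AD, BD

giving chain groups C_0 ≅ Z^3, C_1 ≅ Z^3.

The boundary map ∂_1: C_1 → C_0 is given by ∂[p,q] = [q] − [p]. For instance
  ∂AD = D − A.
The 3×3 boundary matrix has rank 2 and Smith normal form diag(1,1).

Now H_k = ker ∂_k / im ∂_{k+1}, so:

  H_0: rank C_0 − rank ∂_1 = 3 − 2 = 1, and the invariant factors of ∂_1 are all 1, so H_0 = Z.

H_0 ≅ Z.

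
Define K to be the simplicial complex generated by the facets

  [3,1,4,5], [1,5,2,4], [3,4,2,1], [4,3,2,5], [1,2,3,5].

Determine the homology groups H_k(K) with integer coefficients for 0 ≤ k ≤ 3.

Take the total order 1 < 2 < 3 < 4 < 5 on the vertex set. Then K (dimension 3) consists of the simplices:

  0-simplices (5): [1], [2], [3], [4], [5]
  1-simplices (10): [1,2], [1,3], [1,4], [1,5], [2,3], [2,4], [2,5], [3,4], [3,5], [4,5]
  2-simplices (10): [1,2,3], [1,2,4], [1,2,5], [1,3,4], [1,3,5], [1,4,5], [2,3,4], [2,3,5], [2,4,5], [3,4,5]
  3-simplices (5): [1,2,3,4], [1,2,3,5], [1,2,4,5], [1,3,4,5], [2,3,4,5]

Hence C_0 ≅ Z^5, C_1 ≅ Z^10, C_2 ≅ Z^10, C_3 ≅ Z^5.

The boundary map ∂_1: C_1 → C_0 is given by ∂[p,q] = [q] − [p]. For instance
  ∂[3,4] = [4] − [3].
The resulting 5×10 matrix has rank 4, and its Smith normal form has invariant factors (1,1,1,1).

Boundary ∂_2: C_2 → C_1 maps a triangle to the signed sum of its edges. For instance
  ∂[1,3,4] = [3,4] − [1,4] + [1,3],
  ∂[2,3,5] = [3,5] − [2,5] + [2,3].
The 10×10 boundary matrix has rank 6 and Smith normal form diag(1,1,1,1,1,1).

∂_3: C_3 → C_2 sends each 3-simplex σ to the alternating sum Σ_i (−1)^i (σ with its i-th vertex removed). For instance
  ∂[2,3,4,5] = [3,4,5] − [2,4,5] + [2,3,5] − [2,3,4],
  ∂[1,2,3,4] = [2,3,4] − [1,3,4] + [1,2,4] − [1,2,3].
As a 10×5 matrix over Z this has rank 4, with invariant factors (1,1,1,1).

Now H_k = ker ∂_k / im ∂_{k+1}, so:

  H_0: rank C_0 − rank ∂_1 = 5 − 4 = 1, and the invariant factors of ∂_1 are all 1, so H_0 = Z.
  H_1: rank ker ∂_1 − rank ∂_2 = (10 − 4) − 6 = 0, and the invariant factors of ∂_2 are all 1, so H_1 = 0.
  H_2: rank ker ∂_2 − rank ∂_3 = (10 − 6) − 4 = 0, and the invariant factors of ∂_3 are all 1, so H_2 = 0.
  H_3: rank ker ∂_3 − rank ∂_4 = (5 − 4) − 0 = 1, and there is no ∂_4, so H_3 = Z.

H_0 = Z,  H_1 = 0,  H_2 = 0,  H_3 = Z.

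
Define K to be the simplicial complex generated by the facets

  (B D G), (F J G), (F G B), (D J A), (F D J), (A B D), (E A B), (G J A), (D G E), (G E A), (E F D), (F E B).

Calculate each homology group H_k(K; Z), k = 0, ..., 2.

H_0 ≅ Z,  H_1 ≅ Z/2,  H_2 = 0.

We work with the vertex ordering A < B < D < E < F < G < J. The simplices of K, each written with vertices in increasing order, are:

  0-simplices (7): A, B, D, E, F, G, J
  1-simplices (18): AB, AD, AE, AG, AJ, BD, BE, BF, BG, DE, DF, DG, DJ, EF, EG, FG, FJ, GJ
  2-simplices (12): ABD, ABE, ADJ, AEG, AGJ, BDG, BEF, BFG, DEF, DEG, DFJ, FGJ

giving chain groups C_0 ≅ Z^7, C_1 ≅ Z^18, C_2 ≅ Z^12.

Boundary ∂_1: C_1 → C_0 is given by ∂[p,q] = [q] − [p]. For instance
  ∂AB = B − A.
The resulting 7×18 matrix has rank 6, and its Smith normal form has invariant factors (1,1,1,1,1,1).

The boundary map ∂_2: C_2 → C_1 acts by ∂[p,q,r] = [q,r] − [p,r] + [p,q]. For instance
  ∂DFJ = FJ − DJ + DF,
  ∂ABE = BE − AE + AB.
The resulting 18×12 matrix has rank 12, and its Smith normal form has invariant factors (1,1,1,1,1,1,1,1,1,1,1,2).

From H_k ≅ ker(∂_k) / im(∂_{k+1}) we obtain:

  H_0: rank C_0 − rank ∂_1 = 7 − 6 = 1, and the invariant factors of ∂_1 are all 1, so H_0 ≅ Z.
  H_1: rank ker ∂_1 − rank ∂_2 = (18 − 6) − 12 = 0, and ∂_2 has invariant factor 2 > 1, so H_1 ≅ Z/2.
  H_2: rank ker ∂_2 − rank ∂_3 = (12 − 12) − 0 = 0, and there is no ∂_3, so H_2 ≅ 0.

(K is a triangulation of the real projective plane RP^2.)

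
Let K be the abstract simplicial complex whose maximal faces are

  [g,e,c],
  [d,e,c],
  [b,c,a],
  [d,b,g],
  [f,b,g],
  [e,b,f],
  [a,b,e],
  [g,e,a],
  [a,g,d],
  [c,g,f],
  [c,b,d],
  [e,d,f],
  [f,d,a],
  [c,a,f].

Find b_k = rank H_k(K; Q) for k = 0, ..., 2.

b_0 = 1, b_1 = 2, b_2 = 1.

Fix the vertex order a < b < c < d < e < f < g and write every simplex with vertices in increasing order. Then dim K = 2 and the simplices of K are:

  0-simplices (7): a, b, c, d, e, f, g
  1-simplices (21): ab, ac, ad, ae, af, ag, bc, bd, be, bf, bg, cd, ce, cf, cg, de, df, dg, ef, eg, fg
  2-simplices (14): abc, abe, acf, adf, adg, aeg, bcd, bdg, bef, bfg, cde, ceg, cfg, def

giving chain groups C_0 ≅ Z^7, C_1 ≅ Z^21, C_2 ≅ Z^14.

Boundary ∂_1: C_1 → C_0 sends each edge [p,q] (with p < q) to q − p. For instance
  ∂fg = g − f.
The 7×21 boundary matrix has rank 6 and Smith normal form diag(1,1,1,1,1,1).

∂_2: C_2 → C_1 sends each 2-simplex [p,q,r] to [q,r] − [p,r] + [p,q]. For instance
  ∂bef = ef − bf + be,
  ∂ceg = eg − cg + ce.
As a 21×14 matrix over Z this has rank 13, with invariant factors (1,1,1,1,1,1,1,1,1,1,1,1,1).

Now H_k = ker ∂_k / im ∂_{k+1}, so:

  H_0: rank C_0 − rank ∂_1 = 7 − 6 = 1, and the invariant factors of ∂_1 are all 1, so H_0 ≅ Z.
  H_1: rank ker ∂_1 − rank ∂_2 = (21 − 6) − 13 = 2, and the invariant factors of ∂_2 are all 1, so H_1 ≅ Z^2.
  H_2: rank ker ∂_2 − rank ∂_3 = (14 − 13) − 0 = 1, and there is no ∂_3, so H_2 ≅ Z.

Hence the Betti numbers are b_0 = 1, b_1 = 2, b_2 = 1.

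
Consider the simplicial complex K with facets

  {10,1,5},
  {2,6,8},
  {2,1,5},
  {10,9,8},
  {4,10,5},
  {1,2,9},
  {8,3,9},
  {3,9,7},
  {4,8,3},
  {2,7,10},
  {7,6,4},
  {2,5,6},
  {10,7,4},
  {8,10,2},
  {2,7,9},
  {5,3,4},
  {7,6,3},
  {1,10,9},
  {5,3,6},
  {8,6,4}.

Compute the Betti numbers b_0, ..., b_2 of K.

b_0 = 1, b_1 = 1, b_2 = 0.

We work with the vertex ordering 1 < 2 < 3 < 4 < 5 < 6 < 7 < 8 < 9 < 10. The simplices of K, each written with vertices in increasing order, are:

  0-simplices (10): [1], [2], [3], [4], [5], [6], [7], [8], [9], [10]
  1-simplices (30): (30 of them)
  2-simplices (20): (20 of them)

Hence C_0 ≅ Z^10, C_1 ≅ Z^30, C_2 ≅ Z^20.

Boundary ∂_1: C_1 → C_0 sends each edge [p,q] (with p < q) to q − p.
This gives a 10×30 integer matrix of rank 9; reducing to Smith normal form yields diagonal entries (1,1,1,1,1,1,1,1,1).

Boundary ∂_2: C_2 → C_1 maps a triangle to the signed sum of its edges. For instance
  ∂[3,8,9] = [8,9] − [3,9] + [3,8],
  ∂[8,9,10] = [9,10] − [8,10] + [8,9].
The resulting 30×20 matrix has rank 20, and its Smith normal form has invariant factors (1,1,1,1,1,1,1,1,1,1,1,1,1,1,1,1,1,1,1,2).

Reading off H_k = ker ∂_k / im ∂_{k+1}:

  H_0: rank C_0 − rank ∂_1 = 10 − 9 = 1, and the invariant factors of ∂_1 are all 1, so H_0 = Z.
  H_1: rank ker ∂_1 − rank ∂_2 = (30 − 9) − 20 = 1, and ∂_2 has invariant factor 2 > 1, so H_1 = Z ⊕ Z/2.
  H_2: rank ker ∂_2 − rank ∂_3 = (20 − 20) − 0 = 0, and there is no ∂_3, so H_2 = 0.

As a check, the Euler characteristic is 10 − 30 + 20 = 0, which agrees with 1 − 1 + 0 = 0.

Hence the Betti numbers are b_0 = 1, b_1 = 1, b_2 = 0.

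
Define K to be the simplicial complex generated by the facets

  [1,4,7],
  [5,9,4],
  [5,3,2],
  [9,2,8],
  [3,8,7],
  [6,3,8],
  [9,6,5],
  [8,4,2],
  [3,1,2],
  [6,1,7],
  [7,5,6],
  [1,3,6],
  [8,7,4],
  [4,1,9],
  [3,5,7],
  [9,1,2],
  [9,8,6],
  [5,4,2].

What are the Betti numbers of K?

K has 9 vertices, 27 edges, 18 triangles.
rank ∂_0 = 0, rank ∂_1 = 8 ⇒ b_0 = 9 − 0 − 8 = 1; all invariant factors of ∂_1 are 1 so no torsion. So H_0 ≅ Z.
rank ∂_1 = 8, rank ∂_2 = 18 ⇒ b_1 = 27 − 8 − 18 = 1; ∂_2 has invariant factor(s) [2] giving torsion. So H_1 ≅ Z × Z/2.
rank ∂_2 = 18, rank ∂_3 = 0 ⇒ b_2 = 18 − 18 − 0 = 0. So H_2 ≅ 0.

b_0 = 1, b_1 = 1, b_2 = 0.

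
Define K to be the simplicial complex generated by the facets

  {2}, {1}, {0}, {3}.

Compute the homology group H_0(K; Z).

H_0 ≅ Z^4.

Fix the vertex order 0 < 1 < 2 < 3 and write every simplex with vertices in increasing order. Then dim K = 0 and the simplices of K are:

  0-simplices (4): [0], [1], [2], [3]

giving chain groups C_0 ≅ Z^4.

Now H_k = ker ∂_k / im ∂_{k+1}, so:

  H_0: rank C_0 − rank ∂_1 = 4 − 0 = 4, and there is no ∂_1, so H_0 ≅ Z^4.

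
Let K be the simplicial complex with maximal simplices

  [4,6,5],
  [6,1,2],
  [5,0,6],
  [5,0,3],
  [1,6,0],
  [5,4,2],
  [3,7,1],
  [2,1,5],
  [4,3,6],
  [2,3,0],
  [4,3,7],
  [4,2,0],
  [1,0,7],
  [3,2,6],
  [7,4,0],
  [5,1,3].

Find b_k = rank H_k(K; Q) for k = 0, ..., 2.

b_0 = 1, b_1 = 2, b_2 = 1.

Take the total order 0 < 1 < 2 < 3 < 4 < 5 < 6 < 7 on the vertex set. Then K (dimension 2) consists of the simplices:

  0-simplices (8): [0], [1], [2], [3], [4], [5], [6], [7]
  1-simplices (24): (24 of them)
  2-simplices (16): [0,1,6], [0,1,7], [0,2,3], [0,2,4], [0,3,5], [0,4,7], [0,5,6], [1,2,5], [1,2,6], [1,3,5], [1,3,7], [2,3,6], [2,4,5], [3,4,6], [3,4,7], [4,5,6]

Hence C_0 ≅ Z^8, C_1 ≅ Z^24, C_2 ≅ Z^16.

Boundary ∂_1: C_1 → C_0 maps an edge to its endpoints' difference, ∂[p,q] = q − p.
The 8×24 boundary matrix has rank 7 and Smith normal form diag(1,1,1,1,1,1,1).

∂_2: C_2 → C_1 maps a triangle to the signed sum of its edges. For instance
  ∂[2,3,6] = [3,6] − [2,6] + [2,3],
  ∂[3,4,6] = [4,6] − [3,6] + [3,4].
This gives a 24×16 integer matrix of rank 15; reducing to Smith normal form yields diagonal entries (1,1,1,1,1,1,1,1,1,1,1,1,1,1,1).

Computing H_k = (kernel of ∂_k) / (image of ∂_{k+1}):

  H_0: rank C_0 − rank ∂_1 = 8 − 7 = 1, and the invariant factors of ∂_1 are all 1, so H_0 = Z.
  H_1: rank ker ∂_1 − rank ∂_2 = (24 − 7) − 15 = 2, and the invariant factors of ∂_2 are all 1, so H_1 = Z^2.
  H_2: rank ker ∂_2 − rank ∂_3 = (16 − 15) − 0 = 1, and there is no ∂_3, so H_2 = Z.

Hence the Betti numbers are b_0 = 1, b_1 = 2, b_2 = 1.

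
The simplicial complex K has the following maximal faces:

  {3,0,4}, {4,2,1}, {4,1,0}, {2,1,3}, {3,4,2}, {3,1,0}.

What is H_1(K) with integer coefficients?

Order the vertices as 0 < 1 < 2 < 3 < 4. Listing each simplex with vertices in this order, K has dimension 2 with simplices:

  0-simplices (5): [0], [1], [2], [3], [4]
  1-simplices (9): [0,1], [0,3], [0,4], [1,2], [1,3], [1,4], [2,3], [2,4], [3,4]
  2-simplices (6): [0,1,3], [0,1,4], [0,3,4], [1,2,3], [1,2,4], [2,3,4]

Hence C_0 ≅ Z^5, C_1 ≅ Z^9, C_2 ≅ Z^6.

Boundary ∂_1: C_1 → C_0 sends each edge [p,q] (with p < q) to q − p. For instance
  ∂[0,1] = [1] − [0].
This gives a 5×9 integer matrix of rank 4; reducing to Smith normal form yields diagonal entries (1,1,1,1).

∂_2: C_2 → C_1 maps a triangle to the signed sum of its edges. For instance
  ∂[0,1,3] = [1,3] − [0,3] + [0,1],
  ∂[0,3,4] = [3,4] − [0,4] + [0,3].
As a 9×6 matrix over Z this has rank 5, with invariant factors (1,1,1,1,1).

Now H_k = ker ∂_k / im ∂_{k+1}, so:

  H_1: rank ker ∂_1 − rank ∂_2 = (9 − 4) − 5 = 0, and the invariant factors of ∂_2 are all 1, so H_1 ≅ 0.

H_1 ≅ 0.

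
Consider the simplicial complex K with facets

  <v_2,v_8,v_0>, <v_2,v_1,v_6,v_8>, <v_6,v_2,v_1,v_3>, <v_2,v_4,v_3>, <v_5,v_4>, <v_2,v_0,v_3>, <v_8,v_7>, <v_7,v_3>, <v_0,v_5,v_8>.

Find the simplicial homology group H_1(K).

We work with the vertex ordering v_0 < v_1 < v_2 < v_3 < v_4 < v_5 < v_6 < v_7 < v_8. The simplices of K, each written with vertices in increasing order, are:

  0-simplices (9): [v_0], [v_1], [v_2], [v_3], [v_4], [v_5], [v_6], [v_7], [v_8]
  1-simplices (19): (19 of them)
  2-simplices (11): (11 of them)
  3-simplices (2): [v_1,v_2,v_3,v_6], [v_1,v_2,v_6,v_8]

so the chain groups are C_0 ≅ Z^9, C_1 ≅ Z^19, C_2 ≅ Z^11, C_3 ≅ Z^2.

Boundary ∂_1: C_1 → C_0 sends each edge [p,q] (with p < q) to q − p. For instance
  ∂[v_0,v_5] = [v_5] − [v_0].
This gives a 9×19 integer matrix of rank 8; reducing to Smith normal form yields diagonal entries (1,1,1,1,1,1,1,1).

∂_2: C_2 → C_1 acts by ∂[p,q,r] = [q,r] − [p,r] + [p,q]. For instance
  ∂[v_2,v_3,v_6] = [v_3,v_6] − [v_2,v_6] + [v_2,v_3],
  ∂[v_0,v_2,v_8] = [v_2,v_8] − [v_0,v_8] + [v_0,v_2].
This gives a 19×11 integer matrix of rank 9; reducing to Smith normal form yields diagonal entries (1,1,1,1,1,1,1,1,1).

The boundary map ∂_3: C_3 → C_2 sends each 3-simplex σ to the alternating sum Σ_i (−1)^i (σ with its i-th vertex removed). For instance
  ∂[v_1,v_2,v_6,v_8] = [v_2,v_6,v_8] − [v_1,v_6,v_8] + [v_1,v_2,v_8] − [v_1,v_2,v_6],
  ∂[v_1,v_2,v_3,v_6] = [v_2,v_3,v_6] − [v_1,v_3,v_6] + [v_1,v_2,v_6] − [v_1,v_2,v_3].
The resulting 11×2 matrix has rank 2, and its Smith normal form has invariant factors (1,1).

From H_k ≅ ker(∂_k) / im(∂_{k+1}) we obtain:

  H_1: rank ker ∂_1 − rank ∂_2 = (19 − 8) − 9 = 2, and the invariant factors of ∂_2 are all 1, so H_1 ≅ Z^2.

H_1 ≅ Z^2.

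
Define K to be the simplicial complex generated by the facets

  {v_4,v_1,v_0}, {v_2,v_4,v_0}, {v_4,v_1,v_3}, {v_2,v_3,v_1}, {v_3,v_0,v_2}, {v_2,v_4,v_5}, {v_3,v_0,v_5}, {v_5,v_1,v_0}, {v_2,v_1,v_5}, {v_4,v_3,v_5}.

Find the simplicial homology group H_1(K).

Take the total order v_0 < v_1 < v_2 < v_3 < v_4 < v_5 on the vertex set. Then K (dimension 2) consists of the simplices:

  0-simplices (6): [v_0], [v_1], [v_2], [v_3], [v_4], [v_5]
  1-simplices (15): (15 of them)
  2-simplices (10): [v_0,v_1,v_4], [v_0,v_1,v_5], [v_0,v_2,v_3], [v_0,v_2,v_4], [v_0,v_3,v_5], [v_1,v_2,v_3], [v_1,v_2,v_5], [v_1,v_3,v_4], [v_2,v_4,v_5], [v_3,v_4,v_5]

giving chain groups C_0 ≅ Z^6, C_1 ≅ Z^15, C_2 ≅ Z^10.

Boundary ∂_1: C_1 → C_0 maps an edge to its endpoints' difference, ∂[p,q] = q − p. For instance
  ∂[v_2,v_3] = [v_3] − [v_2].
The resulting 6×15 matrix has rank 5, and its Smith normal form has invariant factors (1,1,1,1,1).

Boundary ∂_2: C_2 → C_1 acts by ∂[p,q,r] = [q,r] − [p,r] + [p,q]. For instance
  ∂[v_1,v_2,v_3] = [v_2,v_3] − [v_1,v_3] + [v_1,v_2],
  ∂[v_0,v_2,v_4] = [v_2,v_4] − [v_0,v_4] + [v_0,v_2].
The resulting 15×10 matrix has rank 10, and its Smith normal form has invariant factors (1,1,1,1,1,1,1,1,1,2).

Now H_k = ker ∂_k / im ∂_{k+1}, so:

  H_1: rank ker ∂_1 − rank ∂_2 = (15 − 5) − 10 = 0, and ∂_2 has invariant factor 2 > 1, so H_1 ≅ Z/2.

H_1 = Z/2.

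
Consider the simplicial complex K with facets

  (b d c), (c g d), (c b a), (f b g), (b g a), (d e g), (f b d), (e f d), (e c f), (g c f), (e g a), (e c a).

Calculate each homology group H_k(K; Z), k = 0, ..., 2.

H_0 ≅ Z,  H_1 ≅ Z/2,  H_2 = 0.

We work with the vertex ordering a < b < c < d < e < f < g. The simplices of K, each written with vertices in increasing order, are:

  0-simplices (7): a, b, c, d, e, f, g
  1-simplices (18): ab, ac, ae, ag, bc, bd, bf, bg, cd, ce, cf, cg, de, df, dg, ef, eg, fg
  2-simplices (12): abc, abg, ace, aeg, bcd, bdf, bfg, cdg, cef, cfg, def, deg

giving chain groups C_0 ≅ Z^7, C_1 ≅ Z^18, C_2 ≅ Z^12.

∂_1: C_1 → C_0 is given by ∂[p,q] = [q] − [p]. For instance
  ∂dg = g − d.
The 7×18 boundary matrix has rank 6 and Smith normal form diag(1,1,1,1,1,1).

Boundary ∂_2: C_2 → C_1 sends each 2-simplex [p,q,r] to [q,r] − [p,r] + [p,q]. For instance
  ∂deg = eg − dg + de,
  ∂bdf = df − bf + bd.
The resulting 18×12 matrix has rank 12, and its Smith normal form has invariant factors (1,1,1,1,1,1,1,1,1,1,1,2).

From H_k ≅ ker(∂_k) / im(∂_{k+1}) we obtain:

  H_0: rank C_0 − rank ∂_1 = 7 − 6 = 1, and the invariant factors of ∂_1 are all 1, so H_0 = Z.
  H_1: rank ker ∂_1 − rank ∂_2 = (18 − 6) − 12 = 0, and ∂_2 has invariant factor 2 > 1, so H_1 = Z/2.
  H_2: rank ker ∂_2 − rank ∂_3 = (12 − 12) − 0 = 0, and there is no ∂_3, so H_2 = 0.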